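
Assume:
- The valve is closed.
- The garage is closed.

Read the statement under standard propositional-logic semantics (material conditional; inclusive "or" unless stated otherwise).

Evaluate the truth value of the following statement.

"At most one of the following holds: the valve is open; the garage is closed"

True

Let P = "the valve is open" (F), Q = "the garage is closed" (T).
In symbols: P nand Q

P nand Q = F nand T = T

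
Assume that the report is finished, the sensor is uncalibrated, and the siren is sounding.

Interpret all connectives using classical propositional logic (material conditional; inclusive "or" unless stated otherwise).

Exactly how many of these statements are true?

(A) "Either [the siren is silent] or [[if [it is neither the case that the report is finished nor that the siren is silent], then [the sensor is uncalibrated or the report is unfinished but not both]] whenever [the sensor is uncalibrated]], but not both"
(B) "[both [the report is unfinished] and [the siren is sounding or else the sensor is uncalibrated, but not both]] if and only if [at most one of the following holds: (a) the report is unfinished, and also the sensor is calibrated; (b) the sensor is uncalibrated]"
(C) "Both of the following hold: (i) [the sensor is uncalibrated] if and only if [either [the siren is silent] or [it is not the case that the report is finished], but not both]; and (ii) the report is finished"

Let H = "the siren is sounding" (T), U = "the sensor is calibrated" (F), G = "the report is finished" (T).

(A): This is ~H xor (~U -> ((G nor ~H) -> (~U xor ~G))).

~H = ~T = F
~U = ~F = T
~H = ~T = F
G nor ~H = T nor F = F
~U = ~F = T
~G = ~T = F
~U xor ~G = T xor F = T
(G nor ~H) -> (~U xor ~G) = F -> T = T
~U -> ((G nor ~H) -> (~U xor ~G)) = T -> T = T
~H xor (~U -> ((G nor ~H) -> (~U xor ~G))) = F xor T = T
So (A) is true.

(B): Parsed as (~G & (H xor ~U)) <-> ((~G & U) nand ~U)

~G = ~T = F
~U = ~F = T
H xor ~U = T xor T = F
~G & (H xor ~U) = F & F = F
~G = ~T = F
~G & U = F & F = F
~U = ~F = T
(~G & U) nand ~U = F nand T = T
(~G & (H xor ~U)) <-> ((~G & U) nand ~U) = F <-> T = F
So (B) is false.

(C): Parsed as (~U <-> (~H xor ~G)) & G

~U = ~F = T
~H = ~T = F
~G = ~T = F
~H xor ~G = F xor F = F
~U <-> (~H xor ~G) = T <-> F = F
(~U <-> (~H xor ~G)) & G = F & T = F
Hence (C) is false.

1 of the 3 statements is true ((A)).

1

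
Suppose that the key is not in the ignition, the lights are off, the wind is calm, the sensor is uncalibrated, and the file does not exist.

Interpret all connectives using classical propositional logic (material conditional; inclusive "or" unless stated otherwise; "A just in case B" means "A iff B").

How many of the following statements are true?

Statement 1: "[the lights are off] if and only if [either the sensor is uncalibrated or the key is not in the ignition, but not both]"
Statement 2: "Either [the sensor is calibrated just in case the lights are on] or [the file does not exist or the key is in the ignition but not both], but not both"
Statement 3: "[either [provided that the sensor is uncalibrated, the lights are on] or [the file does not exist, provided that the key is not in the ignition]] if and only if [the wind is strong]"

0

Let Q = "the lights are on" (F), S = "the sensor is calibrated" (F), P = "the key is in the ignition" (F), U = "the file exists" (F), R = "the wind is strong" (F).

Statement 1: This is ¬Q ↔ (¬S ⊕ ¬P).

¬Q = ¬F = T
¬S = ¬F = T
¬P = ¬F = T
¬S ⊕ ¬P = T ⊕ T = F
¬Q ↔ (¬S ⊕ ¬P) = T ↔ F = F
So Statement 1 is false.

Statement 2: In symbols: (S ↔ Q) ⊕ (¬U ⊕ P)

S ↔ Q = F ↔ F = T
¬U = ¬F = T
¬U ⊕ P = T ⊕ F = T
(S ↔ Q) ⊕ (¬U ⊕ P) = T ⊕ T = F
Hence Statement 2 is false.

Statement 3: Parsed as ((¬S → Q) ∨ (¬P → ¬U)) ↔ R

¬S = ¬F = T
¬S → Q = T → F = F
¬P = ¬F = T
¬U = ¬F = T
¬P → ¬U = T → T = T
(¬S → Q) ∨ (¬P → ¬U) = F ∨ T = T
((¬S → Q) ∨ (¬P → ¬U)) ↔ R = T ↔ F = F
Hence Statement 3 is false.

0 of the 3 statements are true (none).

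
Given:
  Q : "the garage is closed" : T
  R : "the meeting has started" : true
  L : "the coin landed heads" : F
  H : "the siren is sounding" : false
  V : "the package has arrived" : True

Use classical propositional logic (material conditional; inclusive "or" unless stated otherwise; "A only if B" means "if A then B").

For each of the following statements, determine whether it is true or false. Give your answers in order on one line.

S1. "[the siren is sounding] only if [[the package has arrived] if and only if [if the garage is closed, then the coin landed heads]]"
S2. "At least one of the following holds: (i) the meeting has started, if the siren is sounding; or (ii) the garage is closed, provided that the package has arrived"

S1: This is H → (V ↔ (Q → L)).

Q → L = T → F = F
V ↔ (Q → L) = T ↔ F = F
H → (V ↔ (Q → L)) = F → F = T
Thus S1 is true.

S2: This is (H → R) ∨ (V → Q).

H → R = F → T = T
V → Q = T → T = T
(H → R) ∨ (V → Q) = T ∨ T = T
Thus S2 is true.

S1 True; S2 True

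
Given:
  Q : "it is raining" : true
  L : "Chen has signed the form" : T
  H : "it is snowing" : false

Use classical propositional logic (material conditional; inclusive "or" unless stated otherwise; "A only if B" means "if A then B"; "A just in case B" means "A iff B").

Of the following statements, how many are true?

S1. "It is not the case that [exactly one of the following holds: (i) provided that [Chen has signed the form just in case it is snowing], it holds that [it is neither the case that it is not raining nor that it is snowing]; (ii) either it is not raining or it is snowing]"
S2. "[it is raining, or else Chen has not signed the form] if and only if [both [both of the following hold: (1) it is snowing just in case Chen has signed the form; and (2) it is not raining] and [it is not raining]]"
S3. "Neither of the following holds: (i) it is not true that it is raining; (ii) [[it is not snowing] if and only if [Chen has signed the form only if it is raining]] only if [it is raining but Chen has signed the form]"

S1: Formalization: ~(((L <-> H) -> (~Q nor H)) xor (~Q | H))

L <-> H = T <-> F = F
~Q = ~T = F
~Q nor H = F nor F = T
(L <-> H) -> (~Q nor H) = F -> T = T
~Q = ~T = F
~Q | H = F | F = F
((L <-> H) -> (~Q nor H)) xor (~Q | H) = T xor F = T
~(((L <-> H) -> (~Q nor H)) xor (~Q | H)) = ~T = F
So S1 is false.

S2: Parsed as (Q | ~L) <-> (((H <-> L) & ~Q) & ~Q)

~L = ~T = F
Q | ~L = T | F = T
H <-> L = F <-> T = F
~Q = ~T = F
(H <-> L) & ~Q = F & F = F
~Q = ~T = F
((H <-> L) & ~Q) & ~Q = F & F = F
(Q | ~L) <-> (((H <-> L) & ~Q) & ~Q) = T <-> F = F
Hence S2 is false.

S3: Formalization: ~Q nor ((~H <-> (L -> Q)) -> (Q & L))

~Q = ~T = F
~H = ~F = T
L -> Q = T -> T = T
~H <-> (L -> Q) = T <-> T = T
Q & L = T & T = T
(~H <-> (L -> Q)) -> (Q & L) = T -> T = T
~Q nor ((~H <-> (L -> Q)) -> (Q & L)) = F nor T = F
Thus S3 is false.

0 of the 3 statements are true (none).

0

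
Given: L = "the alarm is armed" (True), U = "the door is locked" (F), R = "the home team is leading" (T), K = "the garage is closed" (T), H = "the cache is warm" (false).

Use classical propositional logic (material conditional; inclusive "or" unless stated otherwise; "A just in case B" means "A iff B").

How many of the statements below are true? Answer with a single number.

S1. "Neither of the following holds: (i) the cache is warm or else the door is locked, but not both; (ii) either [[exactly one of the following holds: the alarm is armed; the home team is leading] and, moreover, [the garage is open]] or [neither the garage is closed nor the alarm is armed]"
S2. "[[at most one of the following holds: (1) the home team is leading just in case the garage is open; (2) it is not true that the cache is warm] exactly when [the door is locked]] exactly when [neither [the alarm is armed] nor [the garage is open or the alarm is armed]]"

S1: Parsed as (H ⊕ U) ↓ (((L ⊕ R) ∧ ¬K) ∨ (K ↓ L))

H ⊕ U = F ⊕ F = F
L ⊕ R = T ⊕ T = F
¬K = ¬T = F
(L ⊕ R) ∧ ¬K = F ∧ F = F
K ↓ L = T ↓ T = F
((L ⊕ R) ∧ ¬K) ∨ (K ↓ L) = F ∨ F = F
(H ⊕ U) ↓ (((L ⊕ R) ∧ ¬K) ∨ (K ↓ L)) = F ↓ F = T
So S1 is true.

S2: Formalization: (((R ↔ ¬K) ↑ ¬H) ↔ U) ↔ (L ↓ (¬K ∨ L))

¬K = ¬T = F
R ↔ ¬K = T ↔ F = F
¬H = ¬F = T
(R ↔ ¬K) ↑ ¬H = F ↑ T = T
((R ↔ ¬K) ↑ ¬H) ↔ U = T ↔ F = F
¬K = ¬T = F
¬K ∨ L = F ∨ T = T
L ↓ (¬K ∨ L) = T ↓ T = F
(((R ↔ ¬K) ↑ ¬H) ↔ U) ↔ (L ↓ (¬K ∨ L)) = F ↔ F = T
Thus S2 is true.

True statements: 2 (S1, S2).

2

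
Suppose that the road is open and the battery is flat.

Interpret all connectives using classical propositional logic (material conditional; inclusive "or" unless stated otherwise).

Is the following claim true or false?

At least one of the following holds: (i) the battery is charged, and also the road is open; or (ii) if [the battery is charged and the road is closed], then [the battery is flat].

Let D = "the battery is charged" (False), W = "the road is closed" (False).
Formalization: (D and not W) or ((D and W) -> not D)

not W = not False = True
D and not W = False and True = False
D and W = False and False = False
not D = not False = True
(D and W) -> not D = False -> True = True
(D and not W) or ((D and W) -> not D) = False or True = True

true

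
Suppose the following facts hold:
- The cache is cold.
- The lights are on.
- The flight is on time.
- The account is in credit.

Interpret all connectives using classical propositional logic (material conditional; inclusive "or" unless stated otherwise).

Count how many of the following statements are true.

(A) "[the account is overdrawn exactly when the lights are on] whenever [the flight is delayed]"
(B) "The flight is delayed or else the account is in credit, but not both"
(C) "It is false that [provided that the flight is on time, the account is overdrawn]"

3

Let R = "the flight is delayed" (F), S = "the account is overdrawn" (F), Q = "the lights are on" (T).

(A): Parsed as R -> (S <-> Q)

S <-> Q = F <-> T = F
R -> (S <-> Q) = F -> F = T
Thus (A) is true.

(B): This is R xor ~S.

~S = ~F = T
R xor ~S = F xor T = T
Thus (B) is true.

(C): In symbols: ~(~R -> S)

~R = ~F = T
~R -> S = T -> F = F
~(~R -> S) = ~F = T
Hence (C) is true.

3 of the 3 statements are true ((A), (B), (C)).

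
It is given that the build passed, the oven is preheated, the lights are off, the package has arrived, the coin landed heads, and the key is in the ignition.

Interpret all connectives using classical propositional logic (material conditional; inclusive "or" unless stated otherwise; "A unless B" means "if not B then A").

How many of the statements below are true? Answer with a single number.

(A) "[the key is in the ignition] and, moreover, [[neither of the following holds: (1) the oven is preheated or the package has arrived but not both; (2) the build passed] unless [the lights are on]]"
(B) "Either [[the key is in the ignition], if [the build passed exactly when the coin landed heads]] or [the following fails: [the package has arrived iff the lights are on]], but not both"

0

Let V = "the key is in the ignition" (True), Q = "the oven is preheated" (True), S = "the package has arrived" (True), P = "the build passed" (True), R = "the lights are on" (False), U = "the coin landed heads" (True).

(A): Formalization: V and (((Q xor S) nor P) or R)

Q xor S = True xor True = False
(Q xor S) nor P = False nor True = False
((Q xor S) nor P) or R = False or False = False
V and (((Q xor S) nor P) or R) = True and False = False
Thus (A) is false.

(B): In symbols: ((P iff U) -> V) xor not (S iff R)

P iff U = True iff True = True
(P iff U) -> V = True -> True = True
S iff R = True iff False = False
not (S iff R) = not False = True
((P iff U) -> V) xor not (S iff R) = True xor True = False
Hence (B) is false.

True statements: 0 (none).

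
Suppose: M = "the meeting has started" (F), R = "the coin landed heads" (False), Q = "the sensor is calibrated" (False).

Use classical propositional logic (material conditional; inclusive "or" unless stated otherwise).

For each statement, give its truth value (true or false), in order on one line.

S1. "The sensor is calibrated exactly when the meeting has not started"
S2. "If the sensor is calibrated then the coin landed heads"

S1 F; S2 T

S1: Parsed as Q <-> ~M

~M = ~F = T
Q <-> ~M = F <-> T = F
So S1 is false.

S2: This is Q -> R.

Q -> R = F -> F = T
Hence S2 is true.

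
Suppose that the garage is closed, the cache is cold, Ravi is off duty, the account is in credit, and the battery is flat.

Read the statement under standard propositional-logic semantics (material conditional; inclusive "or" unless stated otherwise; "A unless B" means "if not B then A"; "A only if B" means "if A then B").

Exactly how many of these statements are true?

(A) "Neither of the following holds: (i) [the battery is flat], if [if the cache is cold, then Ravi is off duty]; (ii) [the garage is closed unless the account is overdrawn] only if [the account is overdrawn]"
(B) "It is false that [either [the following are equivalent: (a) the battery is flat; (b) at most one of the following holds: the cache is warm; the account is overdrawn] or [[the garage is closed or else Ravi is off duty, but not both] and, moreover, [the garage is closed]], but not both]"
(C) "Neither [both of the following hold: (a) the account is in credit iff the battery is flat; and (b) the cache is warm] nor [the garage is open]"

Let L = "the cache is warm" (F), R = "Ravi is on call" (F), P = "the battery is charged" (F), V = "the garage is closed" (T), U = "the account is overdrawn" (F).

(A): Formalization: ((¬L → ¬R) → ¬P) ↓ ((V ∨ U) → U)

¬L = ¬F = T
¬R = ¬F = T
¬L → ¬R = T → T = T
¬P = ¬F = T
(¬L → ¬R) → ¬P = T → T = T
V ∨ U = T ∨ F = T
(V ∨ U) → U = T → F = F
((¬L → ¬R) → ¬P) ↓ ((V ∨ U) → U) = T ↓ F = F
Hence (A) is false.

(B): Parsed as ¬((¬P ↔ (L ↑ U)) ⊕ ((V ⊕ ¬R) ∧ V))

¬P = ¬F = T
L ↑ U = F ↑ F = T
¬P ↔ (L ↑ U) = T ↔ T = T
¬R = ¬F = T
V ⊕ ¬R = T ⊕ T = F
(V ⊕ ¬R) ∧ V = F ∧ T = F
(¬P ↔ (L ↑ U)) ⊕ ((V ⊕ ¬R) ∧ V) = T ⊕ F = T
¬((¬P ↔ (L ↑ U)) ⊕ ((V ⊕ ¬R) ∧ V)) = ¬T = F
So (B) is false.

(C): Parsed as ((¬U ↔ ¬P) ∧ L) ↓ ¬V

¬U = ¬F = T
¬P = ¬F = T
¬U ↔ ¬P = T ↔ T = T
(¬U ↔ ¬P) ∧ L = T ∧ F = F
¬V = ¬T = F
((¬U ↔ ¬P) ∧ L) ↓ ¬V = F ↓ F = T
Hence (C) is true.

Count: 1.

1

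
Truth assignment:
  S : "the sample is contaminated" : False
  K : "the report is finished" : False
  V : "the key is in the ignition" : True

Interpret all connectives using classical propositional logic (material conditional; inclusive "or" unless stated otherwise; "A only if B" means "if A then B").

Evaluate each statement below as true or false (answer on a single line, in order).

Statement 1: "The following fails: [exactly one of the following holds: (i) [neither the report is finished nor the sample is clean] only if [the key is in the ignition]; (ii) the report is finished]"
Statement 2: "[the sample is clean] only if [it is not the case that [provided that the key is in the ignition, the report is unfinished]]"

Statement 1 False; Statement 2 False

Statement 1: This is ¬(((K ↓ ¬S) → V) ⊕ K).

¬S = ¬F = T
K ↓ ¬S = F ↓ T = F
(K ↓ ¬S) → V = F → T = T
((K ↓ ¬S) → V) ⊕ K = T ⊕ F = T
¬(((K ↓ ¬S) → V) ⊕ K) = ¬T = F
So Statement 1 is false.

Statement 2: This is ¬S → ¬(V → ¬K).

¬S = ¬F = T
¬K = ¬F = T
V → ¬K = T → T = T
¬(V → ¬K) = ¬T = F
¬S → ¬(V → ¬K) = T → F = F
Hence Statement 2 is false.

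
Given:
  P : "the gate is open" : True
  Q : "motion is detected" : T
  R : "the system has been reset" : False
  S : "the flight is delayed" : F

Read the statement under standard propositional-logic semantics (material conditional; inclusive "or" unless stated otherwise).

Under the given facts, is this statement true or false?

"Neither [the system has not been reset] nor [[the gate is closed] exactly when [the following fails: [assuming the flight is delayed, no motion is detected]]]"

The statement is false.

Formalization: ~R nor (~P <-> ~(S -> ~Q))

~R = ~F = T
~P = ~T = F
~Q = ~T = F
S -> ~Q = F -> F = T
~(S -> ~Q) = ~T = F
~P <-> ~(S -> ~Q) = F <-> F = T
~R nor (~P <-> ~(S -> ~Q)) = T nor T = F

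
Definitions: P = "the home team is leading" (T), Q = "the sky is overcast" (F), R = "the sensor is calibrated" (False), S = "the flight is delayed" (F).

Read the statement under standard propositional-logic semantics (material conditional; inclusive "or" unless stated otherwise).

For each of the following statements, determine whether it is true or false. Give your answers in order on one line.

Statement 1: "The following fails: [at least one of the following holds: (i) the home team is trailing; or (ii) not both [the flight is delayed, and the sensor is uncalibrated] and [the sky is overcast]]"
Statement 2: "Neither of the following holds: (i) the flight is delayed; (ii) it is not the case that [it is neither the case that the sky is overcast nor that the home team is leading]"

Statement 1: Parsed as ¬(¬P ∨ ((S ∧ ¬R) ↑ Q))

¬P = ¬T = F
¬R = ¬F = T
S ∧ ¬R = F ∧ T = F
(S ∧ ¬R) ↑ Q = F ↑ F = T
¬P ∨ ((S ∧ ¬R) ↑ Q) = F ∨ T = T
¬(¬P ∨ ((S ∧ ¬R) ↑ Q)) = ¬T = F
So Statement 1 is false.

Statement 2: Parsed as S ↓ ¬(Q ↓ P)

Q ↓ P = F ↓ T = F
¬(Q ↓ P) = ¬F = T
S ↓ ¬(Q ↓ P) = F ↓ T = F
Hence Statement 2 is false.

Statement 1 false / Statement 2 false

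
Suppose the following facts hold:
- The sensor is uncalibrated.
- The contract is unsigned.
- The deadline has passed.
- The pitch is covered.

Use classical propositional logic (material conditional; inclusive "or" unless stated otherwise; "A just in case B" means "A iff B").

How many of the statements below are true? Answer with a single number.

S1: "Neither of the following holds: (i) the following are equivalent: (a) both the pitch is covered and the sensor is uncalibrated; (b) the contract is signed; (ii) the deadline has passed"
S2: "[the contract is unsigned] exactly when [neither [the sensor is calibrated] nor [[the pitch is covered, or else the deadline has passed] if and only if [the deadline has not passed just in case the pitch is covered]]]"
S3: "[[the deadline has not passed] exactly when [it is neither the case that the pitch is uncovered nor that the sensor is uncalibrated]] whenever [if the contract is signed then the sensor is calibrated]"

Let K = "the pitch is covered" (True), N = "the sensor is calibrated" (False), W = "the contract is signed" (False), S = "the deadline has passed" (True).

S1: This is ((K and not N) iff W) nor S.

not N = not False = True
K and not N = True and True = True
(K and not N) iff W = True iff False = False
((K and not N) iff W) nor S = False nor True = False
Thus S1 is false.

S2: Formalization: not W iff (N nor ((K or S) iff (not S iff K)))

not W = not False = True
K or S = True or True = True
not S = not True = False
not S iff K = False iff True = False
(K or S) iff (not S iff K) = True iff False = False
N nor ((K or S) iff (not S iff K)) = False nor False = True
not W iff (N nor ((K or S) iff (not S iff K))) = True iff True = True
Thus S2 is true.

S3: In symbols: (W -> N) -> (not S iff (not K nor not N))

W -> N = False -> False = True
not S = not True = False
not K = not True = False
not N = not False = True
not K nor not N = False nor True = False
not S iff (not K nor not N) = False iff False = True
(W -> N) -> (not S iff (not K nor not N)) = True -> True = True
Thus S3 is true.

True statements: 2 (S2, S3).

2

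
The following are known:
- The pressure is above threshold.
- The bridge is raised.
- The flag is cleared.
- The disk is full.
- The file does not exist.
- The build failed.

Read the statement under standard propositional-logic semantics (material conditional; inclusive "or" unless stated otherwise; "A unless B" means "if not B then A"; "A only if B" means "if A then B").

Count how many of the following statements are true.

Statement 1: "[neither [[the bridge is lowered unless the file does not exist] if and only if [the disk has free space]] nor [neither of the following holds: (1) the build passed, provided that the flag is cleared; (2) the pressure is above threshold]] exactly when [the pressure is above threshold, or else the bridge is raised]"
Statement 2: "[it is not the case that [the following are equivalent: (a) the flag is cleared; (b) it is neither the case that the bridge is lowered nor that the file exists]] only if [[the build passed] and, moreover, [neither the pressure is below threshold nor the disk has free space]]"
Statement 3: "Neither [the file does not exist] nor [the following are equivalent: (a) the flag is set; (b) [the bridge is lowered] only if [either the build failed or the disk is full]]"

Let R = "the bridge is raised" (True), G = "the file exists" (False), K = "the disk is full" (True), S = "the flag is set" (False), V = "the build passed" (False), U = "the pressure is above threshold" (True).

Statement 1: Formalization: (((not R or not G) iff not K) nor ((not S -> V) nor U)) iff (U or R)

not R = not True = False
not G = not False = True
not R or not G = False or True = True
not K = not True = False
(not R or not G) iff not K = True iff False = False
not S = not False = True
not S -> V = True -> False = False
(not S -> V) nor U = False nor True = False
((not R or not G) iff not K) nor ((not S -> V) nor U) = False nor False = True
U or R = True or True = True
(((not R or not G) iff not K) nor ((not S -> V) nor U)) iff (U or R) = True iff True = True
Hence Statement 1 is true.

Statement 2: Formalization: not (not S iff (not R nor G)) -> (V and (not U nor not K))

not S = not False = True
not R = not True = False
not R nor G = False nor False = True
not S iff (not R nor G) = True iff True = True
not (not S iff (not R nor G)) = not True = False
not U = not True = False
not K = not True = False
not U nor not K = False nor False = True
V and (not U nor not K) = False and True = False
not (not S iff (not R nor G)) -> (V and (not U nor not K)) = False -> False = True
Hence Statement 2 is true.

Statement 3: Parsed as not G nor (S iff (not R -> (not V or K)))

not G = not False = True
not R = not True = False
not V = not False = True
not V or K = True or True = True
not R -> (not V or K) = False -> True = True
S iff (not R -> (not V or K)) = False iff True = False
not G nor (S iff (not R -> (not V or K))) = True nor False = False
Thus Statement 3 is false.

Count: 2.

2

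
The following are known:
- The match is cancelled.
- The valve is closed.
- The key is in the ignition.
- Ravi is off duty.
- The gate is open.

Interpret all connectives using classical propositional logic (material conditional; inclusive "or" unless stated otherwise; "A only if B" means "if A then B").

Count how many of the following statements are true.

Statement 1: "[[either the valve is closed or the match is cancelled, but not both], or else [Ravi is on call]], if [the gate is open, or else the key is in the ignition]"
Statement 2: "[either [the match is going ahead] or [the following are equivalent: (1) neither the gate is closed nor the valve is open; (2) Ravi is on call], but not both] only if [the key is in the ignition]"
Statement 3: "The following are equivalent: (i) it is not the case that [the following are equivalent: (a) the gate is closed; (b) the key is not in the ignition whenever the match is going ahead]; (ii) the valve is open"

Let W = "the gate is open" (T), V = "the key is in the ignition" (T), H = "the valve is open" (F), L = "the match is cancelled" (T), Q = "Ravi is on call" (F).

Statement 1: Formalization: (W ∨ V) → ((¬H ⊕ L) ∨ Q)

W ∨ V = T ∨ T = T
¬H = ¬F = T
¬H ⊕ L = T ⊕ T = F
(¬H ⊕ L) ∨ Q = F ∨ F = F
(W ∨ V) → ((¬H ⊕ L) ∨ Q) = T → F = F
Thus Statement 1 is false.

Statement 2: In symbols: (¬L ⊕ ((¬W ↓ H) ↔ Q)) → V

¬L = ¬T = F
¬W = ¬T = F
¬W ↓ H = F ↓ F = T
(¬W ↓ H) ↔ Q = T ↔ F = F
¬L ⊕ ((¬W ↓ H) ↔ Q) = F ⊕ F = F
(¬L ⊕ ((¬W ↓ H) ↔ Q)) → V = F → T = T
Hence Statement 2 is true.

Statement 3: Formalization: ¬(¬W ↔ (¬L → ¬V)) ↔ H

¬W = ¬T = F
¬L = ¬T = F
¬V = ¬T = F
¬L → ¬V = F → F = T
¬W ↔ (¬L → ¬V) = F ↔ T = F
¬(¬W ↔ (¬L → ¬V)) = ¬F = T
¬(¬W ↔ (¬L → ¬V)) ↔ H = T ↔ F = F
So Statement 3 is false.

Count: 1.

1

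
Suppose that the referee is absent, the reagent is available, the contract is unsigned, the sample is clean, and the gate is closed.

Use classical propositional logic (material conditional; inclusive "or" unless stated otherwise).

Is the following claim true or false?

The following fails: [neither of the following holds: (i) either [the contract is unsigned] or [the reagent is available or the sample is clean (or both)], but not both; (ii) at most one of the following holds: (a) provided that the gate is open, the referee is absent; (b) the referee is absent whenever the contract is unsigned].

False.

Let R = "the contract is signed" (False), Q = "the reagent is available" (True), S = "the sample is contaminated" (False), U = "the gate is open" (False), P = "the referee is present" (False).
Formalization: not ((not R xor (Q or not S)) nor ((U -> not P) nand (not R -> not P)))

not R = not False = True
not S = not False = True
Q or not S = True or True = True
not R xor (Q or not S) = True xor True = False
not P = not False = True
U -> not P = False -> True = True
not R = not False = True
not P = not False = True
not R -> not P = True -> True = True
(U -> not P) nand (not R -> not P) = True nand True = False
(not R xor (Q or not S)) nor ((U -> not P) nand (not R -> not P)) = False nor False = True
not ((not R xor (Q or not S)) nor ((U -> not P) nand (not R -> not P))) = not True = False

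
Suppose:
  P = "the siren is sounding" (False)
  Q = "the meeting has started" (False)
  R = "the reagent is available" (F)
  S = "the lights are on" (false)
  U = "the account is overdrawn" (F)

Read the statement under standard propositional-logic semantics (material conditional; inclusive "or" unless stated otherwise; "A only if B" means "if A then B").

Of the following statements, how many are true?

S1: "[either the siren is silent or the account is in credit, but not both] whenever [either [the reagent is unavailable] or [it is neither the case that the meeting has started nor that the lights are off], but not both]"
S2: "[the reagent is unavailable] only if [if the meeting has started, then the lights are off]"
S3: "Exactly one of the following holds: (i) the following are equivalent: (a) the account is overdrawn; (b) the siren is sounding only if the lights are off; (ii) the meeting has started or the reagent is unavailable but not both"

2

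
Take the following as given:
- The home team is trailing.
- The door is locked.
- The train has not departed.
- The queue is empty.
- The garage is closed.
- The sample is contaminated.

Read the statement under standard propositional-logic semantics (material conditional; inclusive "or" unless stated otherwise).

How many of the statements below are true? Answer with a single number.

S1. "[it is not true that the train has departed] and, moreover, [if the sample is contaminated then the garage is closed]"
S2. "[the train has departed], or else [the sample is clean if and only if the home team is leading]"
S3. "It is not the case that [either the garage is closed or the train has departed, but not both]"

Let P = "the train has departed" (False), U = "the sample is contaminated" (True), G = "the garage is closed" (True), N = "the home team is leading" (False).

S1: In symbols: not P and (U -> G)

not P = not False = True
U -> G = True -> True = True
not P and (U -> G) = True and True = True
Hence S1 is true.

S2: In symbols: P or (not U iff N)

not U = not True = False
not U iff N = False iff False = True
P or (not U iff N) = False or True = True
So S2 is true.

S3: Formalization: not (G xor P)

G xor P = True xor False = True
not (G xor P) = not True = False
So S3 is false.

2 of the 3 statements are true.

2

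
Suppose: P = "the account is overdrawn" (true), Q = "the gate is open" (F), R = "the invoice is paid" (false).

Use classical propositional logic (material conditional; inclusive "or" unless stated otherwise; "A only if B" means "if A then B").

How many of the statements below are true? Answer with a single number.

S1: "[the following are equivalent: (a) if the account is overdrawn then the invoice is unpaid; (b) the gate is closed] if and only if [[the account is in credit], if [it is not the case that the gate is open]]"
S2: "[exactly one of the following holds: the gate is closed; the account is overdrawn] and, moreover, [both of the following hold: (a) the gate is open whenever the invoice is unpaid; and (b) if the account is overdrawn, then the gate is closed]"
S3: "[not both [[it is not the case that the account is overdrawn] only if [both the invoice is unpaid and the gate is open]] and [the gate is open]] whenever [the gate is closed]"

S1: This is ((P → ¬R) ↔ ¬Q) ↔ (¬Q → ¬P).

¬R = ¬F = T
P → ¬R = T → T = T
¬Q = ¬F = T
(P → ¬R) ↔ ¬Q = T ↔ T = T
¬Q = ¬F = T
¬P = ¬T = F
¬Q → ¬P = T → F = F
((P → ¬R) ↔ ¬Q) ↔ (¬Q → ¬P) = T ↔ F = F
Hence S1 is false.

S2: Parsed as (¬Q ⊕ P) ∧ ((¬R → Q) ∧ (P → ¬Q))

¬Q = ¬F = T
¬Q ⊕ P = T ⊕ T = F
¬R = ¬F = T
¬R → Q = T → F = F
¬Q = ¬F = T
P → ¬Q = T → T = T
(¬R → Q) ∧ (P → ¬Q) = F ∧ T = F
(¬Q ⊕ P) ∧ ((¬R → Q) ∧ (P → ¬Q)) = F ∧ F = F
Thus S2 is false.

S3: In symbols: ¬Q → ((¬P → (¬R ∧ Q)) ↑ Q)

¬Q = ¬F = T
¬P = ¬T = F
¬R = ¬F = T
¬R ∧ Q = T ∧ F = F
¬P → (¬R ∧ Q) = F → F = T
(¬P → (¬R ∧ Q)) ↑ Q = T ↑ F = T
¬Q → ((¬P → (¬R ∧ Q)) ↑ Q) = T → T = T
Thus S3 is true.

1 of the 3 statements is true (S3).

1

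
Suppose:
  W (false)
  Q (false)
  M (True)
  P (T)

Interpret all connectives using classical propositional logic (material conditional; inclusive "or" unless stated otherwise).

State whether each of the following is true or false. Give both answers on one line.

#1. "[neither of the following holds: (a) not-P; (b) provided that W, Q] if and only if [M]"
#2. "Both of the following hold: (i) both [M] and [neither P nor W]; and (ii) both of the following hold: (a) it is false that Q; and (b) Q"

#1: Formalization: (¬P ↓ (W → Q)) ↔ M

¬P = ¬T = F
W → Q = F → F = T
¬P ↓ (W → Q) = F ↓ T = F
(¬P ↓ (W → Q)) ↔ M = F ↔ T = F
So #1 is false.

#2: Formalization: (M ∧ (P ↓ W)) ∧ (¬Q ∧ Q)

P ↓ W = T ↓ F = F
M ∧ (P ↓ W) = T ∧ F = F
¬Q = ¬F = T
¬Q ∧ Q = T ∧ F = F
(M ∧ (P ↓ W)) ∧ (¬Q ∧ Q) = F ∧ F = F
Hence #2 is false.

#1 F / #2 F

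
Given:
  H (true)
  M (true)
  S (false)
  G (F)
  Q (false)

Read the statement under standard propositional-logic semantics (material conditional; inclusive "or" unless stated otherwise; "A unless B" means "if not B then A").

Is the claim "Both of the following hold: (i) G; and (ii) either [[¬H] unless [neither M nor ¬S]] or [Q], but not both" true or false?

Values: G=False, H=True, M=True, S=False, Q=False.
This is G and ((not H or (M nor not S)) xor Q).

not H = not True = False
not S = not False = True
M nor not S = True nor True = False
not H or (M nor not S) = False or False = False
(not H or (M nor not S)) xor Q = False xor False = False
G and ((not H or (M nor not S)) xor Q) = False and False = False

False.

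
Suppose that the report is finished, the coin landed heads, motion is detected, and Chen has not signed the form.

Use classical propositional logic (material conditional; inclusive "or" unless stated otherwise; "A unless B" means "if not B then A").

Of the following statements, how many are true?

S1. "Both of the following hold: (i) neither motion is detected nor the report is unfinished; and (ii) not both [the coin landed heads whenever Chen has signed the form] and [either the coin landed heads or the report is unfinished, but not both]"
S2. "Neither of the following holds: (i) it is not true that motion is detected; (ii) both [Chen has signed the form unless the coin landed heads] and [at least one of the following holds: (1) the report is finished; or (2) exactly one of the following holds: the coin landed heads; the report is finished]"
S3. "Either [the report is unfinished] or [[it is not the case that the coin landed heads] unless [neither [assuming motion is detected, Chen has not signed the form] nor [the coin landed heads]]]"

Let R = "motion is detected" (T), P = "the report is finished" (T), S = "Chen has signed the form" (F), Q = "the coin landed heads" (T).

S1: In symbols: (R ↓ ¬P) ∧ ((S → Q) ↑ (Q ⊕ ¬P))

¬P = ¬T = F
R ↓ ¬P = T ↓ F = F
S → Q = F → T = T
¬P = ¬T = F
Q ⊕ ¬P = T ⊕ F = T
(S → Q) ↑ (Q ⊕ ¬P) = T ↑ T = F
(R ↓ ¬P) ∧ ((S → Q) ↑ (Q ⊕ ¬P)) = F ∧ F = F
Hence S1 is false.

S2: Parsed as ¬R ↓ ((S ∨ Q) ∧ (P ∨ (Q ⊕ P)))

¬R = ¬T = F
S ∨ Q = F ∨ T = T
Q ⊕ P = T ⊕ T = F
P ∨ (Q ⊕ P) = T ∨ F = T
(S ∨ Q) ∧ (P ∨ (Q ⊕ P)) = T ∧ T = T
¬R ↓ ((S ∨ Q) ∧ (P ∨ (Q ⊕ P))) = F ↓ T = F
Hence S2 is false.

S3: This is ¬P ∨ (¬Q ∨ ((R → ¬S) ↓ Q)).

¬P = ¬T = F
¬Q = ¬T = F
¬S = ¬F = T
R → ¬S = T → T = T
(R → ¬S) ↓ Q = T ↓ T = F
¬Q ∨ ((R → ¬S) ↓ Q) = F ∨ F = F
¬P ∨ (¬Q ∨ ((R → ¬S) ↓ Q)) = F ∨ F = F
Thus S3 is false.

0 of the 3 statements are true (none).

0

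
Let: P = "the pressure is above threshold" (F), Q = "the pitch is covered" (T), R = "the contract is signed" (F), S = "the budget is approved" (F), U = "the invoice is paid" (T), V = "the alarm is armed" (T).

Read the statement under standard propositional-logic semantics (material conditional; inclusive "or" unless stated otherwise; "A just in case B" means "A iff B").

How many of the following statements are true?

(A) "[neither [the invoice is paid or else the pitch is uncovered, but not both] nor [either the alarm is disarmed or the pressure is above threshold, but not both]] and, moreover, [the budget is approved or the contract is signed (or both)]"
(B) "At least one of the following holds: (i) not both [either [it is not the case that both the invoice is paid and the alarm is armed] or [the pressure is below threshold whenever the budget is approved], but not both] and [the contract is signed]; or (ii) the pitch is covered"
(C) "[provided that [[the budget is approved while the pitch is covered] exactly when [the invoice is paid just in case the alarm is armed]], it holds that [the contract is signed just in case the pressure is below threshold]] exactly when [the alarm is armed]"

2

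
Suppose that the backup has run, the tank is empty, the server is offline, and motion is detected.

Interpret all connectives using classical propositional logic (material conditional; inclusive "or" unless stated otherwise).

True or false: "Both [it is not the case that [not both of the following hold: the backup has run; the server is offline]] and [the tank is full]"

false

Let P = "the backup has run" (T), R = "the server is online" (F), Q = "the tank is full" (F).
This is ~(P nand ~R) & Q.

~R = ~F = T
P nand ~R = T nand T = F
~(P nand ~R) = ~F = T
~(P nand ~R) & Q = T & F = F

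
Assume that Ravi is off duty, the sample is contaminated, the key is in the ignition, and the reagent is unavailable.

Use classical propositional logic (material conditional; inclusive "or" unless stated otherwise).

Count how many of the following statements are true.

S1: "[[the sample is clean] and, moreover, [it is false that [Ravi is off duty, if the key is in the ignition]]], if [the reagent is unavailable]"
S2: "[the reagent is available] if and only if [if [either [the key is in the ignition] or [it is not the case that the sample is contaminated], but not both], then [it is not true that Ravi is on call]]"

Let G = "the reagent is available" (F), M = "the sample is contaminated" (T), K = "the key is in the ignition" (T), W = "Ravi is on call" (F).

S1: Parsed as ~G -> (~M & ~(K -> ~W))

~G = ~F = T
~M = ~T = F
~W = ~F = T
K -> ~W = T -> T = T
~(K -> ~W) = ~T = F
~M & ~(K -> ~W) = F & F = F
~G -> (~M & ~(K -> ~W)) = T -> F = F
Thus S1 is false.

S2: Parsed as G <-> ((K xor ~M) -> ~W)

~M = ~T = F
K xor ~M = T xor F = T
~W = ~F = T
(K xor ~M) -> ~W = T -> T = T
G <-> ((K xor ~M) -> ~W) = F <-> T = F
So S2 is false.

Count: 0.

0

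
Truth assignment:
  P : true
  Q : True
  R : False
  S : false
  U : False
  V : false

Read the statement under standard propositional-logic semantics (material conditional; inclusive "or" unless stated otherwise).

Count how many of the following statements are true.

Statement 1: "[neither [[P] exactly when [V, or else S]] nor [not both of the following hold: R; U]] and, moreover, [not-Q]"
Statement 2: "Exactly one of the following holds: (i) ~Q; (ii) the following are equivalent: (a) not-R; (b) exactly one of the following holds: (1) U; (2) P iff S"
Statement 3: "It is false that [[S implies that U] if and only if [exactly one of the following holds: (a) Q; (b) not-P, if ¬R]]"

0

Statement 1: Formalization: ((P ↔ (V ∨ S)) ↓ (R ↑ U)) ∧ ¬Q

V ∨ S = F ∨ F = F
P ↔ (V ∨ S) = T ↔ F = F
R ↑ U = F ↑ F = T
(P ↔ (V ∨ S)) ↓ (R ↑ U) = F ↓ T = F
¬Q = ¬T = F
((P ↔ (V ∨ S)) ↓ (R ↑ U)) ∧ ¬Q = F ∧ F = F
Hence Statement 1 is false.

Statement 2: In symbols: ¬Q ⊕ (¬R ↔ (U ⊕ (P ↔ S)))

¬Q = ¬T = F
¬R = ¬F = T
P ↔ S = T ↔ F = F
U ⊕ (P ↔ S) = F ⊕ F = F
¬R ↔ (U ⊕ (P ↔ S)) = T ↔ F = F
¬Q ⊕ (¬R ↔ (U ⊕ (P ↔ S))) = F ⊕ F = F
So Statement 2 is false.

Statement 3: This is ¬((S → U) ↔ (Q ⊕ (¬R → ¬P))).

S → U = F → F = T
¬R = ¬F = T
¬P = ¬T = F
¬R → ¬P = T → F = F
Q ⊕ (¬R → ¬P) = T ⊕ F = T
(S → U) ↔ (Q ⊕ (¬R → ¬P)) = T ↔ T = T
¬((S → U) ↔ (Q ⊕ (¬R → ¬P))) = ¬T = F
Thus Statement 3 is false.

Count: 0.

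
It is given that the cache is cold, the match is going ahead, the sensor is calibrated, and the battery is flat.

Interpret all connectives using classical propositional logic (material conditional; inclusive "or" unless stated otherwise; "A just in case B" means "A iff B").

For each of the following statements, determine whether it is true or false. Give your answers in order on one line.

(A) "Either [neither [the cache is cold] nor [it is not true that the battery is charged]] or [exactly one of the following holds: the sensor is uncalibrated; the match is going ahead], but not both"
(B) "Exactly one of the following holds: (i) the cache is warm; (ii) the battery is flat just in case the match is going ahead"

Let P = "the cache is warm" (False), S = "the battery is charged" (False), R = "the sensor is calibrated" (True), Q = "the match is cancelled" (False).

(A): This is (not P nor not S) xor (not R xor not Q).

not P = not False = True
not S = not False = True
not P nor not S = True nor True = False
not R = not True = False
not Q = not False = True
not R xor not Q = False xor True = True
(not P nor not S) xor (not R xor not Q) = False xor True = True
Thus (A) is true.

(B): Formalization: P xor (not S iff not Q)

not S = not False = True
not Q = not False = True
not S iff not Q = True iff True = True
P xor (not S iff not Q) = False xor True = True
So (B) is true.

(A) T, (B) T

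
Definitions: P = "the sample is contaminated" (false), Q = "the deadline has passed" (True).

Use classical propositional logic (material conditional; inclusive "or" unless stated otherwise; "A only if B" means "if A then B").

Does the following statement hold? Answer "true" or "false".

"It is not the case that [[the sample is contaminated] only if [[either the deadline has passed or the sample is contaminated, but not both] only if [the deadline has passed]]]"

false

Parsed as ¬(P → ((Q ⊕ P) → Q))

Q ⊕ P = T ⊕ F = T
(Q ⊕ P) → Q = T → T = T
P → ((Q ⊕ P) → Q) = F → T = T
¬(P → ((Q ⊕ P) → Q)) = ¬T = F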